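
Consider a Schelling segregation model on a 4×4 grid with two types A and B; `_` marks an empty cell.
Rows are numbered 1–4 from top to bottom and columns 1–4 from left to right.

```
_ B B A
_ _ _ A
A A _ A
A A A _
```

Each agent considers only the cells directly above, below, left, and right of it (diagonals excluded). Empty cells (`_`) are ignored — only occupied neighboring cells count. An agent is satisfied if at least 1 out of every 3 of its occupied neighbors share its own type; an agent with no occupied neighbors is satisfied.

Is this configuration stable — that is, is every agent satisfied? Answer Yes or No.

Yes

(1,2)B 1/1 ✓
(1,3)B 1/2 ✓
(1,4)A 1/2 ✓
(2,4)A 2/2 ✓
(3,1)A 2/2 ✓
(3,2)A 2/2 ✓
(3,4)A 1/1 ✓
(4,1)A 2/2 ✓
(4,2)A 3/3 ✓
(4,3)A 1/1 ✓
All meet the threshold, so the configuration is stable.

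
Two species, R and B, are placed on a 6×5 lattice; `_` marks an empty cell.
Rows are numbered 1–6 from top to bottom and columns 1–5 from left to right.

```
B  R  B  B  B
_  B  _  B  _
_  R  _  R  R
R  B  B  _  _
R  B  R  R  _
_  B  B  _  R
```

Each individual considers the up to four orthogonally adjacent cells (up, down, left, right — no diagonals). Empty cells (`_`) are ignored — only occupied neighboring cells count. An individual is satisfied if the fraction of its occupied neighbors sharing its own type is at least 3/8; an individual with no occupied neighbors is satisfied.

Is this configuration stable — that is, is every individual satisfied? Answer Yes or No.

No

(1,1)B 0/1 not
(1,2)R 0/3 not
(1,3)B 1/2 satisfied
(1,4)B 3/3 satisfied
(1,5)B 1/1 satisfied
(2,2)B 0/2 not
(2,4)B 1/2 satisfied
(3,2)R 0/2 not
(3,4)R 1/2 satisfied
(3,5)R 1/1 satisfied
(4,1)R 1/2 satisfied
(4,2)B 2/4 satisfied
(4,3)B 1/2 satisfied
(5,1)R 1/2 satisfied
(5,2)B 2/4 satisfied
(5,3)R 1/4 not
(5,4)R 1/1 satisfied
(6,2)B 2/2 satisfied
(6,3)B 1/2 satisfied
(6,5)R 0/0 satisfied
For instance (1,1) has only 0/1 same-type neighbors, below 3/8.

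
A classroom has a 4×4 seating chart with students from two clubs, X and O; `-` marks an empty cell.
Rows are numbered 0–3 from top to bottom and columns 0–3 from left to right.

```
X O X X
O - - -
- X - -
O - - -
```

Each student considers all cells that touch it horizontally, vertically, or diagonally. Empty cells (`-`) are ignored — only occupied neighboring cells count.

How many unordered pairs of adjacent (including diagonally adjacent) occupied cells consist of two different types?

5

Scan each occupied cell's neighbors to the right and below (and the two forward diagonals) so each pair is counted once.
From row 0: 3 unlike of 5 pairs (running 3/5).
From row 1: 1 unlike of 1 pairs (running 4/6).
From row 2: 1 unlike of 1 pairs (running 5/7).
Total adjacent occupied pairs: 7; unlike-type pairs: 5.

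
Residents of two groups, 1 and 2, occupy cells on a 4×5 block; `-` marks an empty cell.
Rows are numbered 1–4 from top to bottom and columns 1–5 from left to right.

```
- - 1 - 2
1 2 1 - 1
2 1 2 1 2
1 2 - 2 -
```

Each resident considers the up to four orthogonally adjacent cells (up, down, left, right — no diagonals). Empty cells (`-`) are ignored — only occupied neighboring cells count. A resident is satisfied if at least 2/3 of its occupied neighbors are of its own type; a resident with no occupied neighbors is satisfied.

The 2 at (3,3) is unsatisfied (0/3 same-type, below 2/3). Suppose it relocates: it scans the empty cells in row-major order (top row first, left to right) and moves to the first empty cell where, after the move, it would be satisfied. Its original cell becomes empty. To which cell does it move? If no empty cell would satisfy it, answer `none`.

(4,3)

Vacating (3,3). Empty cells in order:
  (1,1): 0/1 same-type → still unsatisfied.
  (1,2): 1/2 same-type → still unsatisfied.
  (1,4): 1/2 same-type → still unsatisfied.
  (2,4): 0/3 same-type → still unsatisfied.
  (4,3): 2/2 same-type → satisfied — stop here.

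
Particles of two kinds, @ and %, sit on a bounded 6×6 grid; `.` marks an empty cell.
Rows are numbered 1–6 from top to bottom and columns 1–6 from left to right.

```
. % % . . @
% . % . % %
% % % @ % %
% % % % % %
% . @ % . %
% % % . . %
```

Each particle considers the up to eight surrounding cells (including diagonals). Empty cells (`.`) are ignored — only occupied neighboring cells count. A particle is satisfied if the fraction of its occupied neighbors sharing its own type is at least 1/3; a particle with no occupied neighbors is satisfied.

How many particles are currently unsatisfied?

(1,2)% 3/3 satisfied
(1,3)% 2/2 satisfied
(1,6)@ 0/2 not
(2,1)% 3/3 satisfied
(2,3)% 4/5 satisfied
(2,5)% 3/5 satisfied
(2,6)% 3/4 satisfied
(3,1)% 4/4 satisfied
(3,2)% 7/7 satisfied
(3,3)% 5/6 satisfied
(3,4)@ 0/7 not
(3,5)% 6/7 satisfied
(3,6)% 5/5 satisfied
(4,1)% 4/4 satisfied
(4,2)% 6/7 satisfied
(4,3)% 5/7 satisfied
(4,4)% 5/7 satisfied
(4,5)% 6/7 satisfied
(4,6)% 4/4 satisfied
(5,1)% 4/4 satisfied
(5,3)@ 0/6 not
(5,4)% 4/5 satisfied
(5,6)% 3/3 satisfied
(6,1)% 2/2 satisfied
(6,2)% 3/4 satisfied
(6,3)% 2/3 satisfied
(6,6)% 1/1 satisfied
Unsatisfied: (1,6), (3,4), (5,3) — 3 in total.

3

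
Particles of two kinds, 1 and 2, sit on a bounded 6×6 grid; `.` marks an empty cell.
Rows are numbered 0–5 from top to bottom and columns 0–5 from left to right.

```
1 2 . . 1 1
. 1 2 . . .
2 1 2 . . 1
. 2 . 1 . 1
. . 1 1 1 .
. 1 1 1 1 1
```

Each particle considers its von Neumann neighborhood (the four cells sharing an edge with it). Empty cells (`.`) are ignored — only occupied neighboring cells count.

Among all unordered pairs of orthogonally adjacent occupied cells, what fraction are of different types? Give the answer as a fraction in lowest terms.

Scan each occupied cell's neighbors to the right and below so each pair is counted once.
Row 0: 1(0,0)–2(0,1)≠ 2(0,1)–1(1,1)≠ 1(0,4)–1(0,5)=  → 2/3 unlike.
Row 1: 1(1,1)–2(1,2)≠ 1(1,1)–1(2,1)= 2(1,2)–2(2,2)=  → 1/3 unlike.
Row 2: 2(2,0)–1(2,1)≠ 1(2,1)–2(2,2)≠ 1(2,1)–2(3,1)≠ 1(2,5)–1(3,5)=  → 3/4 unlike.
Row 3: 1(3,3)–1(4,3)=  → 0/1 unlike.
Row 4: 1(4,2)–1(4,3)= 1(4,2)–1(5,2)= 1(4,3)–1(4,4)= 1(4,3)–1(5,3)= 1(4,4)–1(5,4)=  → 0/5 unlike.
Row 5: 1(5,1)–1(5,2)= 1(5,2)–1(5,3)= 1(5,3)–1(5,4)= 1(5,4)–1(5,5)=  → 0/4 unlike.
Total adjacent occupied pairs: 20; unlike-type pairs: 6.
6/20 reduces to 3/10.

3/10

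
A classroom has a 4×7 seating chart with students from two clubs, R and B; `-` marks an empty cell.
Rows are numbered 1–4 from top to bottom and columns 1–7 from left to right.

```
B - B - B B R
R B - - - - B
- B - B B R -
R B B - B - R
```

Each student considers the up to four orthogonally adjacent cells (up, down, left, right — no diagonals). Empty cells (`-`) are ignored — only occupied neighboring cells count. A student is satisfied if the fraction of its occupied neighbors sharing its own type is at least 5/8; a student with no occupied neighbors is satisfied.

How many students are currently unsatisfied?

8

Row 1: (1,1)B 0/1 ✗ · (1,3)B 0/0 ✓ · (1,5)B 1/1 ✓ · (1,6)B 1/2 ✗ · (1,7)R 0/2 ✗
Row 2: (2,1)R 0/2 ✗ · (2,2)B 1/2 ✗ · (2,7)B 0/1 ✗
Row 3: (3,2)B 2/2 ✓ · (3,4)B 1/1 ✓ · (3,5)B 2/3 ✓ · (3,6)R 0/1 ✗
Row 4: (4,1)R 0/1 ✗ · (4,2)B 2/3 ✓ · (4,3)B 1/1 ✓ · (4,5)B 1/1 ✓ · (4,7)R 0/0 ✓
Unsatisfied: (1,1), (1,6), (1,7), (2,1), (2,2), (2,7), (3,6), (4,1) — 8 in total.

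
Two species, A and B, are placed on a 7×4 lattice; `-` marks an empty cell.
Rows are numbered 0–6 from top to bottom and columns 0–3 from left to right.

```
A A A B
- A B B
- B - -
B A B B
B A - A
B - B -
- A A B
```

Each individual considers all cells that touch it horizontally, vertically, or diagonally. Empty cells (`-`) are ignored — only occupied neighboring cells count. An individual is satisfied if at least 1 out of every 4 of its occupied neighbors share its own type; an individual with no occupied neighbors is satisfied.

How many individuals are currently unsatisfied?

4

(0,0)A 2/2 ✓
(0,1)A 3/4 ✓
(0,2)A 2/5 ✓
(0,3)B 2/3 ✓
(1,1)A 3/5 ✓
(1,2)B 3/6 ✓
(1,3)B 2/3 ✓
(2,1)B 3/5 ✓
(3,0)B 2/4 ✓
(3,1)A 1/5 ✗
(3,2)B 2/5 ✓
(3,3)B 1/2 ✓
(4,0)B 2/4 ✓
(4,1)A 1/6 ✗
(4,3)A 0/3 ✗
(5,0)B 1/3 ✓
(5,2)B 1/5 ✗
(6,1)A 1/3 ✓
(6,2)A 1/3 ✓
(6,3)B 1/2 ✓
Unsatisfied: (3,1), (4,1), (4,3), (5,2) — 4 in total.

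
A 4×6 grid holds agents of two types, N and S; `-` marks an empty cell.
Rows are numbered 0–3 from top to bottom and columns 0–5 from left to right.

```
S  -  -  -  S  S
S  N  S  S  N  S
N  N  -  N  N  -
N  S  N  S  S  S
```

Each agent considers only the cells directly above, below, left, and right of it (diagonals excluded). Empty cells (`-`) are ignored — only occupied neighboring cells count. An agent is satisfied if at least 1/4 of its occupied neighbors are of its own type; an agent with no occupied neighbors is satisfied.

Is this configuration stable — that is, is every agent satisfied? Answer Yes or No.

(0,0)S 1/1 ok
(0,4)S 1/2 ok
(0,5)S 2/2 ok
(1,0)S 1/3 ok
(1,1)N 1/3 ok
(1,2)S 1/2 ok
(1,3)S 1/3 ok
(1,4)N 1/4 ok
(1,5)S 1/2 ok
(2,0)N 2/3 ok
(2,1)N 2/3 ok
(2,3)N 1/3 ok
(2,4)N 2/3 ok
(3,0)N 1/2 ok
(3,1)S 0/3 unhappy
(3,2)N 0/2 unhappy
(3,3)S 1/3 ok
(3,4)S 2/3 ok
(3,5)S 1/1 ok
For instance (3,1) has only 0/3 same-type neighbors, below 1/4.

No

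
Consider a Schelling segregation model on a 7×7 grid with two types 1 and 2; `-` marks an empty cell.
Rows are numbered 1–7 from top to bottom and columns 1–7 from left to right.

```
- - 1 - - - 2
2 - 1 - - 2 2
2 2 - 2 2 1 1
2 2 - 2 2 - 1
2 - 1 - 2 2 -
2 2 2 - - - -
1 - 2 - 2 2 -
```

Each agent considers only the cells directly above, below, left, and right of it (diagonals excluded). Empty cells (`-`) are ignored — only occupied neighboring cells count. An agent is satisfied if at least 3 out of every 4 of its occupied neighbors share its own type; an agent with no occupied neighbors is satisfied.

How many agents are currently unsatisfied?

9

Row 1: (1,3)1 1/1 ✓ · (1,7)2 1/1 ✓
Row 2: (2,1)2 1/1 ✓ · (2,3)1 1/1 ✓ · (2,6)2 1/2 ✗ · (2,7)2 2/3 ✗
Row 3: (3,1)2 3/3 ✓ · (3,2)2 2/2 ✓ · (3,4)2 2/2 ✓ · (3,5)2 2/3 ✗ · (3,6)1 1/3 ✗ · (3,7)1 2/3 ✗
Row 4: (4,1)2 3/3 ✓ · (4,2)2 2/2 ✓ · (4,4)2 2/2 ✓ · (4,5)2 3/3 ✓ · (4,7)1 1/1 ✓
Row 5: (5,1)2 2/2 ✓ · (5,3)1 0/1 ✗ · (5,5)2 2/2 ✓ · (5,6)2 1/1 ✓
Row 6: (6,1)2 2/3 ✗ · (6,2)2 2/2 ✓ · (6,3)2 2/3 ✗
Row 7: (7,1)1 0/1 ✗ · (7,3)2 1/1 ✓ · (7,5)2 1/1 ✓ · (7,6)2 1/1 ✓
Unsatisfied: (2,6), (2,7), (3,5), (3,6), (3,7), (5,3), (6,1), (6,3), (7,1) — 9 in total.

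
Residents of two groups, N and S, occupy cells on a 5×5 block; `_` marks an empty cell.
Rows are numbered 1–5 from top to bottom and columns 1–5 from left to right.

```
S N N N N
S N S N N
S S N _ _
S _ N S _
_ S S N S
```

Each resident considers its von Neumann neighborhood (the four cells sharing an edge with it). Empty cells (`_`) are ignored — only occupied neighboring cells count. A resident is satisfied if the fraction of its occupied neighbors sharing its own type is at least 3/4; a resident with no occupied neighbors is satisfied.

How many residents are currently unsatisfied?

14

Row 1: (1,1)S 1/2 unhappy · (1,2)N 2/3 unhappy · (1,3)N 2/3 unhappy · (1,4)N 3/3 ok · (1,5)N 2/2 ok
Row 2: (2,1)S 2/3 unhappy · (2,2)N 1/4 unhappy · (2,3)S 0/4 unhappy · (2,4)N 2/3 unhappy · (2,5)N 2/2 ok
Row 3: (3,1)S 3/3 ok · (3,2)S 1/3 unhappy · (3,3)N 1/3 unhappy
Row 4: (4,1)S 1/1 ok · (4,3)N 1/3 unhappy · (4,4)S 0/2 unhappy
Row 5: (5,2)S 1/1 ok · (5,3)S 1/3 unhappy · (5,4)N 0/3 unhappy · (5,5)S 0/1 unhappy
Unsatisfied: (1,1), (1,2), (1,3), (2,1), (2,2), (2,3), (2,4), (3,2), (3,3), (4,3), (4,4), (5,3), (5,4), (5,5) — 14 in total.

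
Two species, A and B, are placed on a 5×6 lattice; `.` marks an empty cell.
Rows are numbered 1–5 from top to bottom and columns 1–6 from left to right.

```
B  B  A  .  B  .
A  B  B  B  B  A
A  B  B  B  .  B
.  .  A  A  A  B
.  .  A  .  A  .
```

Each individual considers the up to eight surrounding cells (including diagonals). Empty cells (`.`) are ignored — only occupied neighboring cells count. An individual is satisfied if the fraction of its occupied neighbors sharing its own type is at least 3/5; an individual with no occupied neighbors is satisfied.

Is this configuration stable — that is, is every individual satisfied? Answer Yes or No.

No

(1,1)B 2/3 ✓
(1,2)B 3/5 ✓
(1,3)A 0/4 ✗
(1,5)B 2/3 ✓
(2,1)A 1/5 ✗
(2,2)B 5/8 ✓
(2,3)B 6/7 ✓
(2,4)B 5/6 ✓
(2,5)B 4/5 ✓
(2,6)A 0/3 ✗
(3,1)A 1/3 ✗
(3,2)B 3/6 ✗
(3,3)B 5/7 ✓
(3,4)B 4/7 ✗
(3,6)B 2/4 ✗
(4,3)A 2/5 ✗
(4,4)A 4/6 ✓
(4,5)A 2/5 ✗
(4,6)B 1/3 ✗
(5,3)A 2/2 ✓
(5,5)A 2/3 ✓
For instance (1,3) has only 0/4 same-type neighbors, below 3/5.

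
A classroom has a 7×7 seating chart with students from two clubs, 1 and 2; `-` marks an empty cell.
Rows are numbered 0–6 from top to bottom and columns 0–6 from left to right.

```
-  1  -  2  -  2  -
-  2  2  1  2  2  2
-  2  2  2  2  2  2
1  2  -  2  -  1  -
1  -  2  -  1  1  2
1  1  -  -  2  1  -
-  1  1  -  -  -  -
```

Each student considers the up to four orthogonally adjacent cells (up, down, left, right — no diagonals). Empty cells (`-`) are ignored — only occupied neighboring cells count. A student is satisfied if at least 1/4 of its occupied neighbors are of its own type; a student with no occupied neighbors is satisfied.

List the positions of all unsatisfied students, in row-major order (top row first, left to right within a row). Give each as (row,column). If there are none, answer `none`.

Row 0: (0,1)1 0/1 ✗ · (0,3)2 0/1 ✗ · (0,5)2 1/1 ✓
Row 1: (1,1)2 2/3 ✓ · (1,2)2 2/3 ✓ · (1,3)1 0/4 ✗ · (1,4)2 2/3 ✓ · (1,5)2 4/4 ✓ · (1,6)2 2/2 ✓
Row 2: (2,1)2 3/3 ✓ · (2,2)2 3/3 ✓ · (2,3)2 3/4 ✓ · (2,4)2 3/3 ✓ · (2,5)2 3/4 ✓ · (2,6)2 2/2 ✓
Row 3: (3,0)1 1/2 ✓ · (3,1)2 1/2 ✓ · (3,3)2 1/1 ✓ · (3,5)1 1/2 ✓
Row 4: (4,0)1 2/2 ✓ · (4,2)2 0/0 ✓ · (4,4)1 1/2 ✓ · (4,5)1 3/4 ✓ · (4,6)2 0/1 ✗
Row 5: (5,0)1 2/2 ✓ · (5,1)1 2/2 ✓ · (5,4)2 0/2 ✗ · (5,5)1 1/2 ✓
Row 6: (6,1)1 2/2 ✓ · (6,2)1 1/1 ✓

(0,1), (0,3), (1,3), (4,6), (5,4)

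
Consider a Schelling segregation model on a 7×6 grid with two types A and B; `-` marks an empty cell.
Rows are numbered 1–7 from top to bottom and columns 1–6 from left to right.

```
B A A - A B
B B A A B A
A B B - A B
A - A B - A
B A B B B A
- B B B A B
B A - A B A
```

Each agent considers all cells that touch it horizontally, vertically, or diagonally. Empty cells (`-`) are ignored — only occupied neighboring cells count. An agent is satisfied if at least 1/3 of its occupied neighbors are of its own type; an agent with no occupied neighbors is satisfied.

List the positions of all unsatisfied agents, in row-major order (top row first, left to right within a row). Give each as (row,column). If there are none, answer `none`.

(1,1)B 2/3 ok
(1,2)A 2/5 ok
(1,3)A 3/4 ok
(1,5)A 2/4 ok
(1,6)B 1/3 ok
(2,1)B 3/5 ok
(2,2)B 4/8 ok
(2,3)A 3/6 ok
(2,4)A 4/6 ok
(2,5)B 2/6 ok
(2,6)A 2/5 ok
(3,1)A 1/4 unhappy
(3,2)B 3/7 ok
(3,3)B 3/6 ok
(3,5)A 3/6 ok
(3,6)B 1/4 unhappy
(4,1)A 2/4 ok
(4,3)A 1/6 unhappy
(4,4)B 4/6 ok
(4,6)A 2/4 ok
(5,1)B 1/3 ok
(5,2)A 2/6 ok
(5,3)B 5/7 ok
(5,4)B 5/7 ok
(5,5)B 4/7 ok
(5,6)A 2/4 ok
(6,2)B 4/6 ok
(6,3)B 4/7 ok
(6,4)B 5/7 ok
(6,5)A 3/8 ok
(6,6)B 2/5 ok
(7,1)B 1/2 ok
(7,2)A 0/3 unhappy
(7,4)A 1/4 unhappy
(7,5)B 2/5 ok
(7,6)A 1/3 ok

(3,1), (3,6), (4,3), (7,2), (7,4)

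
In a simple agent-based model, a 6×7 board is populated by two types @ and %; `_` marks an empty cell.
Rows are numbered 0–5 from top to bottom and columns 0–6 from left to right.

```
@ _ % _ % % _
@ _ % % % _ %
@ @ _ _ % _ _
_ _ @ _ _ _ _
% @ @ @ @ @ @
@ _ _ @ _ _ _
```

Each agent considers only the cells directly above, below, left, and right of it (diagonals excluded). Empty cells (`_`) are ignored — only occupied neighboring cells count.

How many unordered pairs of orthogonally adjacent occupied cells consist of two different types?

2

Scan each occupied cell's neighbors to the right and below so each pair is counted once.
From row 0: 0 unlike of 4 pairs (running 0/4).
From row 1: 0 unlike of 4 pairs (running 0/8).
From row 2: 0 unlike of 1 pairs (running 0/9).
From row 3: 0 unlike of 1 pairs (running 0/10).
From row 4: 2 unlike of 8 pairs (running 2/18).
Total adjacent occupied pairs: 18; unlike-type pairs: 2.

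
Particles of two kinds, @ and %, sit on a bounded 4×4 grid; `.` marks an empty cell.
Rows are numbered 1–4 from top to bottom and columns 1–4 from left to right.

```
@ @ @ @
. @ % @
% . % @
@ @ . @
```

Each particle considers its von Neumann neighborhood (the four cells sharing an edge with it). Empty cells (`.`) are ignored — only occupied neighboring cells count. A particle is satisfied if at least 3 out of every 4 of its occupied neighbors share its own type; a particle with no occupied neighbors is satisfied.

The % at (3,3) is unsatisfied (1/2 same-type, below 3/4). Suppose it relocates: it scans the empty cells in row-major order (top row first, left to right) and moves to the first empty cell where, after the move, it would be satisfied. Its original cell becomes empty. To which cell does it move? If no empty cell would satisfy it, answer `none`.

none

Vacating (3,3). Empty cells in order:
  (2,1): 1/3 same-type → still unsatisfied.
  (3,2): 1/3 same-type → still unsatisfied.
  (4,3): 0/2 same-type → still unsatisfied.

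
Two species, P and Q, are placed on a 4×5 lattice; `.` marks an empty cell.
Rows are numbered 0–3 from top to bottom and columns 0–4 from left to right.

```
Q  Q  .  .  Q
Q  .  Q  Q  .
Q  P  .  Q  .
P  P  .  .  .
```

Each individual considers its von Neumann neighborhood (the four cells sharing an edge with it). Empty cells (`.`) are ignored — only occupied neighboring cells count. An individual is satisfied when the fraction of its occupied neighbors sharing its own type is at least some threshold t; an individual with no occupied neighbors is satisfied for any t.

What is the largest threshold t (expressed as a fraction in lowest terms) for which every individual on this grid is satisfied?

Row 0: (0,0)Q 2/2 · (0,1)Q 1/1 · (0,4)Q — no occupied neighbors
Row 1: (1,0)Q 2/2 · (1,2)Q 1/1 · (1,3)Q 2/2
Row 2: (2,0)Q 1/3 · (2,1)P 1/2 · (2,3)Q 1/1
Row 3: (3,0)P 1/2 · (3,1)P 2/2
The smallest same-type fraction is 1/3 at (2,0), which reduces to 1/3. Any threshold above that leaves this individual unsatisfied.

1/3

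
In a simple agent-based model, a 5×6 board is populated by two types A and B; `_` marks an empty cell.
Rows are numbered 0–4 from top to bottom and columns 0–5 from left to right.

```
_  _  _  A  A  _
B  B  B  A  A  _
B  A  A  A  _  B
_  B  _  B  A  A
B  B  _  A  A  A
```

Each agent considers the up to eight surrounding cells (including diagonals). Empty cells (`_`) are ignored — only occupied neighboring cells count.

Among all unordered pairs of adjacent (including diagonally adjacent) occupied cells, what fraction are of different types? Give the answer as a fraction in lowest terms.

Scan each occupied cell's neighbors to the right and below (and the two forward diagonals) so each pair is counted once.
Row 0: A(0,3)–A(0,4)= A(0,3)–A(1,3)= A(0,3)–A(1,4)= A(0,3)–B(1,2)≠ A(0,4)–A(1,4)= A(0,4)–A(1,3)=  → 1/6 unlike.
Row 1: B(1,0)–B(1,1)= B(1,0)–B(2,0)= B(1,0)–A(2,1)≠ B(1,1)–B(1,2)= B(1,1)–A(2,1)≠ B(1,1)–A(2,2)≠ B(1,1)–B(2,0)= B(1,2)–A(1,3)≠ B(1,2)–A(2,2)≠ B(1,2)–A(2,3)≠ B(1,2)–A(2,1)≠ A(1,3)–A(1,4)= A(1,3)–A(2,3)= A(1,3)–A(2,2)= A(1,4)–B(2,5)≠ A(1,4)–A(2,3)=  → 8/16 unlike.
Row 2: B(2,0)–A(2,1)≠ B(2,0)–B(3,1)= A(2,1)–A(2,2)= A(2,1)–B(3,1)≠ A(2,2)–A(2,3)= A(2,2)–B(3,3)≠ A(2,2)–B(3,1)≠ A(2,3)–B(3,3)≠ A(2,3)–A(3,4)= B(2,5)–A(3,5)≠ B(2,5)–A(3,4)≠  → 7/11 unlike.
Row 3: B(3,1)–B(4,1)= B(3,1)–B(4,0)= B(3,3)–A(3,4)≠ B(3,3)–A(4,3)≠ B(3,3)–A(4,4)≠ A(3,4)–A(3,5)= A(3,4)–A(4,4)= A(3,4)–A(4,5)= A(3,4)–A(4,3)= A(3,5)–A(4,5)= A(3,5)–A(4,4)=  → 3/11 unlike.
Row 4: B(4,0)–B(4,1)= A(4,3)–A(4,4)= A(4,4)–A(4,5)=  → 0/3 unlike.
Total adjacent occupied pairs: 47; unlike-type pairs: 19.
19/47 is already in lowest terms.

19/47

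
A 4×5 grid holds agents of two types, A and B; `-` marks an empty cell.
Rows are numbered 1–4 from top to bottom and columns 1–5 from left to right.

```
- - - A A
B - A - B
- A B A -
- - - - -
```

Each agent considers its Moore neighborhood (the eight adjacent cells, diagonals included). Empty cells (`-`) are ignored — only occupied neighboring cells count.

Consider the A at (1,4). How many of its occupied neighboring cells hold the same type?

Occupied neighbors of (1,4): (1,5)=A, (2,3)=A, (2,5)=B.
Same type (A): 2 of 3.

2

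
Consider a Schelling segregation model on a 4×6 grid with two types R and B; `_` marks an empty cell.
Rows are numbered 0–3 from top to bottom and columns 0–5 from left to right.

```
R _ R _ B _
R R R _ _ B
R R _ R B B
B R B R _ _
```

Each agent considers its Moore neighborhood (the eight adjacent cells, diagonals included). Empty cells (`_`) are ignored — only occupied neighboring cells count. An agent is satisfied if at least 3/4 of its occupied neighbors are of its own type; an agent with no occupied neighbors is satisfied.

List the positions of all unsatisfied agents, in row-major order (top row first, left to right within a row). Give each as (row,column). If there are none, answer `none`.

(2,1), (2,3), (2,4), (3,0), (3,1), (3,2), (3,3)

(0,0)R 2/2 ok
(0,2)R 2/2 ok
(0,4)B 1/1 ok
(1,0)R 4/4 ok
(1,1)R 6/6 ok
(1,2)R 4/4 ok
(1,5)B 3/3 ok
(2,0)R 4/5 ok
(2,1)R 5/7 unhappy
(2,3)R 2/4 unhappy
(2,4)B 2/4 unhappy
(2,5)B 2/2 ok
(3,0)B 0/3 unhappy
(3,1)R 2/4 unhappy
(3,2)B 0/4 unhappy
(3,3)R 1/3 unhappy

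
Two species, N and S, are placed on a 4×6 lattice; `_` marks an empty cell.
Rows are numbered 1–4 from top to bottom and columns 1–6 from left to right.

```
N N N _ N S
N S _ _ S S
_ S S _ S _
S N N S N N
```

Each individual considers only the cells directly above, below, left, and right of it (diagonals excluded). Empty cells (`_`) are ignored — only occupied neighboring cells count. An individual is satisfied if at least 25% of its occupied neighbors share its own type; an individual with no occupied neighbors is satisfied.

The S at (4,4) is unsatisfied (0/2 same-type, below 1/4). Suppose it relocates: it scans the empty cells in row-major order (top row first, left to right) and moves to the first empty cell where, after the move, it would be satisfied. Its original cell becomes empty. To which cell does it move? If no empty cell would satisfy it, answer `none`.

Vacating (4,4). Empty cells in order:
  (1,4): 0/2 same-type → still unsatisfied.
  (2,3): 2/3 same-type → satisfied — stop here.

(2,3)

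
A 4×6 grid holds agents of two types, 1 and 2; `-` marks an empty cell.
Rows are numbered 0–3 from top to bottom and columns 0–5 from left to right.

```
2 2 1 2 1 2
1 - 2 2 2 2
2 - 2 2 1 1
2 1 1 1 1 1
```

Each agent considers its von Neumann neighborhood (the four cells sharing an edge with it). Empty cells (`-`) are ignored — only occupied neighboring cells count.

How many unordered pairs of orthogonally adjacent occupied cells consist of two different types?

14

Scan each occupied cell's neighbors to the right and below so each pair is counted once.
Row 0: 2(0,0)–2(0,1)= 2(0,0)–1(1,0)≠ 2(0,1)–1(0,2)≠ 1(0,2)–2(0,3)≠ 1(0,2)–2(1,2)≠ 2(0,3)–1(0,4)≠ 2(0,3)–2(1,3)= 1(0,4)–2(0,5)≠ 1(0,4)–2(1,4)≠ 2(0,5)–2(1,5)=  → 7/10 unlike.
Row 1: 1(1,0)–2(2,0)≠ 2(1,2)–2(1,3)= 2(1,2)–2(2,2)= 2(1,3)–2(1,4)= 2(1,3)–2(2,3)= 2(1,4)–2(1,5)= 2(1,4)–1(2,4)≠ 2(1,5)–1(2,5)≠  → 3/8 unlike.
Row 2: 2(2,0)–2(3,0)= 2(2,2)–2(2,3)= 2(2,2)–1(3,2)≠ 2(2,3)–1(2,4)≠ 2(2,3)–1(3,3)≠ 1(2,4)–1(2,5)= 1(2,4)–1(3,4)= 1(2,5)–1(3,5)=  → 3/8 unlike.
Row 3: 2(3,0)–1(3,1)≠ 1(3,1)–1(3,2)= 1(3,2)–1(3,3)= 1(3,3)–1(3,4)= 1(3,4)–1(3,5)=  → 1/5 unlike.
Total adjacent occupied pairs: 31; unlike-type pairs: 14.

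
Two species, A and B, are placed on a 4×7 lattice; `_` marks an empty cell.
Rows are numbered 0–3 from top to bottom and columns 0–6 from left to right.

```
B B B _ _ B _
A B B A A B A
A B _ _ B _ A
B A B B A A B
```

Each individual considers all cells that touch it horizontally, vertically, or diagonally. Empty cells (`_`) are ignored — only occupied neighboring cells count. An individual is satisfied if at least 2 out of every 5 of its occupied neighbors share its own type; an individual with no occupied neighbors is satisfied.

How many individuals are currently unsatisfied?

(0,0)B 2/3 ok
(0,1)B 4/5 ok
(0,2)B 3/4 ok
(0,5)B 1/3 unhappy
(1,0)A 1/5 unhappy
(1,1)B 5/7 ok
(1,2)B 4/5 ok
(1,3)A 1/4 unhappy
(1,4)A 1/4 unhappy
(1,5)B 2/5 ok
(1,6)A 1/3 unhappy
(2,0)A 2/5 ok
(2,1)B 4/7 ok
(2,4)B 2/6 unhappy
(2,6)A 2/4 ok
(3,0)B 1/3 unhappy
(3,1)A 1/4 unhappy
(3,2)B 2/3 ok
(3,3)B 2/3 ok
(3,4)A 1/3 unhappy
(3,5)A 2/4 ok
(3,6)B 0/2 unhappy
Unsatisfied: (0,5), (1,0), (1,3), (1,4), (1,6), (2,4), (3,0), (3,1), (3,4), (3,6) — 10 in total.

10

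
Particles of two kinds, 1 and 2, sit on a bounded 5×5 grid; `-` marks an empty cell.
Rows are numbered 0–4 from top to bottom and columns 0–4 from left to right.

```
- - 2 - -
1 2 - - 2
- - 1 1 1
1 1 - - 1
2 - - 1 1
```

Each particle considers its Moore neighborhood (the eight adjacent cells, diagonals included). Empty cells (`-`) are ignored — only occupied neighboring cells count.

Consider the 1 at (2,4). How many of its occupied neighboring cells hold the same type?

Occupied neighbors of (2,4): (1,4)=2, (2,3)=1, (3,4)=1.
Same type (1): 2 of 3.

2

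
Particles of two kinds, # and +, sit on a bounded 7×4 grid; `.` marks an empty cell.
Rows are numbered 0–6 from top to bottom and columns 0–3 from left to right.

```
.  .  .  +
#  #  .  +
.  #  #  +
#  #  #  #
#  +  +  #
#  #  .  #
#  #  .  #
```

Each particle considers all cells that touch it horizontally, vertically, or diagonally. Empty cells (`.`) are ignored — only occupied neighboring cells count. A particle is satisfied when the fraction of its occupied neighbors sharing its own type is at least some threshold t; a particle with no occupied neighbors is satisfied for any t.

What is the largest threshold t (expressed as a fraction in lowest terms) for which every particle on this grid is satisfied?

Row 0: (0,3)+ 1/1
Row 1: (1,0)# 2/2 · (1,1)# 3/3 · (1,3)+ 2/3
Row 2: (2,1)# 6/6 · (2,2)# 5/7 · (2,3)+ 1/4
Row 3: (3,0)# 3/4 · (3,1)# 5/7 · (3,2)# 5/8 · (3,3)# 3/5
Row 4: (4,0)# 4/5 · (4,1)+ 1/7 · (4,2)+ 1/7 · (4,3)# 3/4
Row 5: (5,0)# 4/5 · (5,1)# 4/6 · (5,3)# 2/3
Row 6: (6,0)# 3/3 · (6,1)# 3/3 · (6,3)# 1/1
The smallest same-type fraction is 1/7 at (4,1), which reduces to 1/7. Any threshold above that leaves this particle unsatisfied.

1/7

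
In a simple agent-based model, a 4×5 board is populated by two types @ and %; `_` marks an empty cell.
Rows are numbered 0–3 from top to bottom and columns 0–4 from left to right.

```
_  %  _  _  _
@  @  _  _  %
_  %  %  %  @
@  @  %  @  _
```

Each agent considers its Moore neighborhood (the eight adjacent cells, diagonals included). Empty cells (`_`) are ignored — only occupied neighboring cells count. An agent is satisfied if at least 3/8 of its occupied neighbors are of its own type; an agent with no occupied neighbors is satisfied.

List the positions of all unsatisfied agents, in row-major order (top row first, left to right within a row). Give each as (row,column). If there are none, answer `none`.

(0,1), (1,0), (1,1), (2,1), (2,4), (3,1), (3,3)

Row 0: (0,1)% 0/2 ✗
Row 1: (1,0)@ 1/3 ✗ · (1,1)@ 1/4 ✗ · (1,4)% 1/2 ✓
Row 2: (2,1)% 2/6 ✗ · (2,2)% 3/6 ✓ · (2,3)% 3/5 ✓ · (2,4)@ 1/3 ✗
Row 3: (3,0)@ 1/2 ✓ · (3,1)@ 1/4 ✗ · (3,2)% 3/5 ✓ · (3,3)@ 1/4 ✗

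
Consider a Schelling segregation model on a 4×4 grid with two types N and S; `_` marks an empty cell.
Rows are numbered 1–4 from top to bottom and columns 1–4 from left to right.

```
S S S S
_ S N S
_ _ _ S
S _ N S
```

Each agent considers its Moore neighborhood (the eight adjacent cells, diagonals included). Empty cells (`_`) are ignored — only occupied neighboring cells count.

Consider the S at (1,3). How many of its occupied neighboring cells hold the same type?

4

Occupied neighbors of (1,3): (1,2)=S, (1,4)=S, (2,2)=S, (2,3)=N, (2,4)=S.
Same type (S): 4 of 5.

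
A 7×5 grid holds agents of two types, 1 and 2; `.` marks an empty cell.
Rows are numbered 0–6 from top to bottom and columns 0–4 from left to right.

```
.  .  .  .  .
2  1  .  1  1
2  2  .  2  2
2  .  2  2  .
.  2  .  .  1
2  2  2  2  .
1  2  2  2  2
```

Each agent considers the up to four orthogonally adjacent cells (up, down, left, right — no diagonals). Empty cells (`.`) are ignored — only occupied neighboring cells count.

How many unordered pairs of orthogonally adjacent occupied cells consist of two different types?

Scan each occupied cell's neighbors to the right and below so each pair is counted once.
Row 1: 2(1,0)–1(1,1)≠ 2(1,0)–2(2,0)= 1(1,1)–2(2,1)≠ 1(1,3)–1(1,4)= 1(1,3)–2(2,3)≠ 1(1,4)–2(2,4)≠  → 4/6 unlike.
Row 2: 2(2,0)–2(2,1)= 2(2,0)–2(3,0)= 2(2,3)–2(2,4)= 2(2,3)–2(3,3)=  → 0/4 unlike.
Row 3: 2(3,2)–2(3,3)=  → 0/1 unlike.
Row 4: 2(4,1)–2(5,1)=  → 0/1 unlike.
Row 5: 2(5,0)–2(5,1)= 2(5,0)–1(6,0)≠ 2(5,1)–2(5,2)= 2(5,1)–2(6,1)= 2(5,2)–2(5,3)= 2(5,2)–2(6,2)= 2(5,3)–2(6,3)=  → 1/7 unlike.
Row 6: 1(6,0)–2(6,1)≠ 2(6,1)–2(6,2)= 2(6,2)–2(6,3)= 2(6,3)–2(6,4)=  → 1/4 unlike.
Total adjacent occupied pairs: 23; unlike-type pairs: 6.

6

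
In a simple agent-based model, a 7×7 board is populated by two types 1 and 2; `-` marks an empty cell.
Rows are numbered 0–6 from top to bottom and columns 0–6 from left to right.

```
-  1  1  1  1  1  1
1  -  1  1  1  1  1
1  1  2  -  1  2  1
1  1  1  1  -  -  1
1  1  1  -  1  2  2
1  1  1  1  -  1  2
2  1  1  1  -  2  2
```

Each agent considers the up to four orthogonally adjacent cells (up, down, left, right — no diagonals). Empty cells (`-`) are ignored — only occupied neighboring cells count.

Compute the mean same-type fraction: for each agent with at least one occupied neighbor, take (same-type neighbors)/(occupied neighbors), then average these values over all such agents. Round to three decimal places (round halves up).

0.756

Row 0: (0,1)1 1/1 · (0,2)1 3/3 · (0,3)1 3/3 · (0,4)1 3/3 · (0,5)1 3/3 · (0,6)1 2/2
Row 1: (1,0)1 1/1 · (1,2)1 2/3 · (1,3)1 3/3 · (1,4)1 4/4 · (1,5)1 3/4 · (1,6)1 3/3
Row 2: (2,0)1 3/3 · (2,1)1 2/3 · (2,2)2 0/3 · (2,4)1 1/2 · (2,5)2 0/3 · (2,6)1 2/3
Row 3: (3,0)1 3/3 · (3,1)1 4/4 · (3,2)1 3/4 · (3,3)1 1/1 · (3,6)1 1/2
Row 4: (4,0)1 3/3 · (4,1)1 4/4 · (4,2)1 3/3 · (4,4)1 0/1 · (4,5)2 1/3 · (4,6)2 2/3
Row 5: (5,0)1 2/3 · (5,1)1 4/4 · (5,2)1 4/4 · (5,3)1 2/2 · (5,5)1 0/3 · (5,6)2 2/3
Row 6: (6,0)2 0/2 · (6,1)1 2/3 · (6,2)1 3/3 · (6,3)1 2/2 · (6,5)2 1/2 · (6,6)2 2/2
Sum over 41 agents: 1/1 + 3/3 + 3/3 + 3/3 + 3/3 + 2/2 + 1/1 + 2/3 + 3/3 + 4/4 + 3/4 + 3/3 + 3/3 + 2/3 + 0/3 + 1/2 + 0/3 + 2/3 + 3/3 + 4/4 + 3/4 + 1/1 + 1/2 + 3/3 + 4/4 + 3/3 + 0/1 + 1/3 + 2/3 + 2/3 + 4/4 + 4/4 + 2/2 + 0/3 + 2/3 + 0/2 + 2/3 + 3/3 + 2/2 + 1/2 + 2/2 = 31; mean = 31 ÷ 41 = 31/41 = 0.756097… → 0.756.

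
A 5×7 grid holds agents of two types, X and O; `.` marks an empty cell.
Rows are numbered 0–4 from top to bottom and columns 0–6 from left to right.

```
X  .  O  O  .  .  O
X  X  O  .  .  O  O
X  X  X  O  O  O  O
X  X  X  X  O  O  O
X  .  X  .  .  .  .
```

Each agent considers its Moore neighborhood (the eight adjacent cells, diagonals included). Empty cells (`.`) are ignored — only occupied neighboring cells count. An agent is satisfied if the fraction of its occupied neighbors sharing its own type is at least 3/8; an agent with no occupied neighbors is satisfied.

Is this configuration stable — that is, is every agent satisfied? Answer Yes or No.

Yes

Row 0: (0,0)X 2/2 ✓ · (0,2)O 2/3 ✓ · (0,3)O 2/2 ✓ · (0,6)O 2/2 ✓
Row 1: (1,0)X 4/4 ✓ · (1,1)X 5/7 ✓ · (1,2)O 3/6 ✓ · (1,5)O 5/5 ✓ · (1,6)O 4/4 ✓
Row 2: (2,0)X 5/5 ✓ · (2,1)X 7/8 ✓ · (2,2)X 5/7 ✓ · (2,3)O 3/6 ✓ · (2,4)O 5/6 ✓ · (2,5)O 7/7 ✓ · (2,6)O 5/5 ✓
Row 3: (3,0)X 4/4 ✓ · (3,1)X 7/7 ✓ · (3,2)X 5/6 ✓ · (3,3)X 3/6 ✓ · (3,4)O 4/5 ✓ · (3,5)O 5/5 ✓ · (3,6)O 3/3 ✓
Row 4: (4,0)X 2/2 ✓ · (4,2)X 3/3 ✓
All meet the threshold, so the configuration is stable.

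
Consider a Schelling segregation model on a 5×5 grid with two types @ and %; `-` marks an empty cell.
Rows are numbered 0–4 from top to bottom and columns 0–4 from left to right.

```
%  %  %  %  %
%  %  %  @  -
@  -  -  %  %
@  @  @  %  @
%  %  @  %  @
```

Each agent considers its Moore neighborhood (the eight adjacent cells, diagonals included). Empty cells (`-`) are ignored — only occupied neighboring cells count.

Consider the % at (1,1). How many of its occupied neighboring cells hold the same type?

5

Occupied neighbors of (1,1): (0,0)=%, (0,1)=%, (0,2)=%, (1,0)=%, (1,2)=%, (2,0)=@.
Same type (%): 5 of 6.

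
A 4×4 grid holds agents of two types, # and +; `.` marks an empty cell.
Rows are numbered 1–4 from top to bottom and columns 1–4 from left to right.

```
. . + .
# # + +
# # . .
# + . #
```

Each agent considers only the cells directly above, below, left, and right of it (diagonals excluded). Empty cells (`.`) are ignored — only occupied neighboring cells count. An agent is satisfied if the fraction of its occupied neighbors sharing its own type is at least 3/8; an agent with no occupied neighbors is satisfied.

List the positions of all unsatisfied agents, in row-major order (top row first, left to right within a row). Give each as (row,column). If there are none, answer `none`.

(1,3)+ 1/1 satisfied
(2,1)# 2/2 satisfied
(2,2)# 2/3 satisfied
(2,3)+ 2/3 satisfied
(2,4)+ 1/1 satisfied
(3,1)# 3/3 satisfied
(3,2)# 2/3 satisfied
(4,1)# 1/2 satisfied
(4,2)+ 0/2 not
(4,4)# 0/0 satisfied

(4,2)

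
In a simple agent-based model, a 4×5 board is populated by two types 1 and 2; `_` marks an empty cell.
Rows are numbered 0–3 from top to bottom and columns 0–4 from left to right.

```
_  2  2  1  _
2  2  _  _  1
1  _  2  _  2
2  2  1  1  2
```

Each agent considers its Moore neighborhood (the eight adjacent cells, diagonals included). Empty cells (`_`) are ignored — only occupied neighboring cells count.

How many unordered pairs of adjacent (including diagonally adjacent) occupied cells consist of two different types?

Scan each occupied cell's neighbors to the right and below (and the two forward diagonals) so each pair is counted once.
Row 0: 2(0,1)–2(0,2)= 2(0,1)–2(1,1)= 2(0,1)–2(1,0)= 2(0,2)–1(0,3)≠ 2(0,2)–2(1,1)= 1(0,3)–1(1,4)=  → 1/6 unlike.
Row 1: 2(1,0)–2(1,1)= 2(1,0)–1(2,0)≠ 2(1,1)–2(2,2)= 2(1,1)–1(2,0)≠ 1(1,4)–2(2,4)≠  → 3/5 unlike.
Row 2: 1(2,0)–2(3,0)≠ 1(2,0)–2(3,1)≠ 2(2,2)–1(3,2)≠ 2(2,2)–1(3,3)≠ 2(2,2)–2(3,1)= 2(2,4)–2(3,4)= 2(2,4)–1(3,3)≠  → 5/7 unlike.
Row 3: 2(3,0)–2(3,1)= 2(3,1)–1(3,2)≠ 1(3,2)–1(3,3)= 1(3,3)–2(3,4)≠  → 2/4 unlike.
Total adjacent occupied pairs: 22; unlike-type pairs: 11.

11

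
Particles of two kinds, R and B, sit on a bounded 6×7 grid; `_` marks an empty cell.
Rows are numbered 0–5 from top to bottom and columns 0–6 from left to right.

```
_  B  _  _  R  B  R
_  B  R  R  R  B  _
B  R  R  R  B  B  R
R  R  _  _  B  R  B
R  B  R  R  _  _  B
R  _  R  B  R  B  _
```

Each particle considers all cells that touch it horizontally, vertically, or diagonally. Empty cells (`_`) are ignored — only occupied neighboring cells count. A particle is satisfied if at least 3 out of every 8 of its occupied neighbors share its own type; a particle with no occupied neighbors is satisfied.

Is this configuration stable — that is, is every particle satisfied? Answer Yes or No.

No

(0,1)B 1/2 ok
(0,4)R 2/4 ok
(0,5)B 1/4 unhappy
(0,6)R 0/2 unhappy
(1,1)B 2/5 ok
(1,2)R 4/6 ok
(1,3)R 5/6 ok
(1,4)R 3/7 ok
(1,5)B 3/7 ok
(2,0)B 1/4 unhappy
(2,1)R 4/6 ok
(2,2)R 5/6 ok
(2,3)R 4/6 ok
(2,4)B 3/7 ok
(2,5)B 4/7 ok
(2,6)R 1/4 unhappy
(3,0)R 3/5 ok
(3,1)R 5/7 ok
(3,4)B 2/5 ok
(3,5)R 1/6 unhappy
(3,6)B 2/4 ok
(4,0)R 3/4 ok
(4,1)B 0/6 unhappy
(4,2)R 3/5 ok
(4,3)R 3/5 ok
(4,6)B 2/3 ok
(5,0)R 1/2 ok
(5,2)R 2/4 ok
(5,3)B 0/4 unhappy
(5,4)R 1/3 unhappy
(5,5)B 1/2 ok
For instance (0,5) has only 1/4 same-type neighbors, below 3/8.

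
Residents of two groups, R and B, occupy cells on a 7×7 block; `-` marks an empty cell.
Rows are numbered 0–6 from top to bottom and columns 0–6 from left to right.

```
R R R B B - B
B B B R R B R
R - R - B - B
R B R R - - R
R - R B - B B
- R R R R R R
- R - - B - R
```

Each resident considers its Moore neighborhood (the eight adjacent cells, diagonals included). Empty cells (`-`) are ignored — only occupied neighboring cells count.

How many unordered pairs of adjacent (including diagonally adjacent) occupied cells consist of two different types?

47

Scan each occupied cell's neighbors to the right and below (and the two forward diagonals) so each pair is counted once.
Row 0: R(0,0)–R(0,1)= R(0,0)–B(1,0)≠ R(0,0)–B(1,1)≠ R(0,1)–R(0,2)= R(0,1)–B(1,1)≠ R(0,1)–B(1,2)≠ R(0,1)–B(1,0)≠ R(0,2)–B(0,3)≠ R(0,2)–B(1,2)≠ R(0,2)–R(1,3)= R(0,2)–B(1,1)≠ B(0,3)–B(0,4)= B(0,3)–R(1,3)≠ B(0,3)–R(1,4)≠ B(0,3)–B(1,2)= B(0,4)–R(1,4)≠ B(0,4)–B(1,5)= B(0,4)–R(1,3)≠ B(0,6)–R(1,6)≠ B(0,6)–B(1,5)=  → 13/20 unlike.
Row 1: B(1,0)–B(1,1)= B(1,0)–R(2,0)≠ B(1,1)–B(1,2)= B(1,1)–R(2,2)≠ B(1,1)–R(2,0)≠ B(1,2)–R(1,3)≠ B(1,2)–R(2,2)≠ R(1,3)–R(1,4)= R(1,3)–B(2,4)≠ R(1,3)–R(2,2)= R(1,4)–B(1,5)≠ R(1,4)–B(2,4)≠ B(1,5)–R(1,6)≠ B(1,5)–B(2,6)= B(1,5)–B(2,4)= R(1,6)–B(2,6)≠  → 10/16 unlike.
Row 2: R(2,0)–R(3,0)= R(2,0)–B(3,1)≠ R(2,2)–R(3,2)= R(2,2)–R(3,3)= R(2,2)–B(3,1)≠ B(2,4)–R(3,3)≠ B(2,6)–R(3,6)≠  → 4/7 unlike.
Row 3: R(3,0)–B(3,1)≠ R(3,0)–R(4,0)= B(3,1)–R(3,2)≠ B(3,1)–R(4,2)≠ B(3,1)–R(4,0)≠ R(3,2)–R(3,3)= R(3,2)–R(4,2)= R(3,2)–B(4,3)≠ R(3,3)–B(4,3)≠ R(3,3)–R(4,2)= R(3,6)–B(4,6)≠ R(3,6)–B(4,5)≠  → 8/12 unlike.
Row 4: R(4,0)–R(5,1)= R(4,2)–B(4,3)≠ R(4,2)–R(5,2)= R(4,2)–R(5,3)= R(4,2)–R(5,1)= B(4,3)–R(5,3)≠ B(4,3)–R(5,4)≠ B(4,3)–R(5,2)≠ B(4,5)–B(4,6)= B(4,5)–R(5,5)≠ B(4,5)–R(5,6)≠ B(4,5)–R(5,4)≠ B(4,6)–R(5,6)≠ B(4,6)–R(5,5)≠  → 9/14 unlike.
Row 5: R(5,1)–R(5,2)= R(5,1)–R(6,1)= R(5,2)–R(5,3)= R(5,2)–R(6,1)= R(5,3)–R(5,4)= R(5,3)–B(6,4)≠ R(5,4)–R(5,5)= R(5,4)–B(6,4)≠ R(5,5)–R(5,6)= R(5,5)–R(6,6)= R(5,5)–B(6,4)≠ R(5,6)–R(6,6)=  → 3/12 unlike.
Total adjacent occupied pairs: 81; unlike-type pairs: 47.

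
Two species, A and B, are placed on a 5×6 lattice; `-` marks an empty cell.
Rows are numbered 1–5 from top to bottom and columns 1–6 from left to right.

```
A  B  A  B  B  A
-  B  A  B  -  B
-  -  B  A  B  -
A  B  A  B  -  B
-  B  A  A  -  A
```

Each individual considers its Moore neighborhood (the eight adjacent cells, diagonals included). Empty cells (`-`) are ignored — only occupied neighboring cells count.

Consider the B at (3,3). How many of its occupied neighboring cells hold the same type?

Occupied neighbors of (3,3): (2,2)=B, (2,3)=A, (2,4)=B, (3,4)=A, (4,2)=B, (4,3)=A, (4,4)=B.
Same type (B): 4 of 7.

4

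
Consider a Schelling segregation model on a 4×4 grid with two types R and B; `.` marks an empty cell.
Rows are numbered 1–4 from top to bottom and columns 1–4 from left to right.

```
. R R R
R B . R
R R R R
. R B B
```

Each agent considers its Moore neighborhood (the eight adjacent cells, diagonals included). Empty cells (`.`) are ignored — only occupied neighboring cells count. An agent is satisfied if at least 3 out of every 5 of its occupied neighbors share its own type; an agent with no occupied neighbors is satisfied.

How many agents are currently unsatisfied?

5

(1,2)R 2/3 ok
(1,3)R 3/4 ok
(1,4)R 2/2 ok
(2,1)R 3/4 ok
(2,2)B 0/6 unhappy
(2,4)R 4/4 ok
(3,1)R 3/4 ok
(3,2)R 4/6 ok
(3,3)R 4/7 unhappy
(3,4)R 2/4 unhappy
(4,2)R 3/4 ok
(4,3)B 1/5 unhappy
(4,4)B 1/3 unhappy
Unsatisfied: (2,2), (3,3), (3,4), (4,3), (4,4) — 5 in total.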